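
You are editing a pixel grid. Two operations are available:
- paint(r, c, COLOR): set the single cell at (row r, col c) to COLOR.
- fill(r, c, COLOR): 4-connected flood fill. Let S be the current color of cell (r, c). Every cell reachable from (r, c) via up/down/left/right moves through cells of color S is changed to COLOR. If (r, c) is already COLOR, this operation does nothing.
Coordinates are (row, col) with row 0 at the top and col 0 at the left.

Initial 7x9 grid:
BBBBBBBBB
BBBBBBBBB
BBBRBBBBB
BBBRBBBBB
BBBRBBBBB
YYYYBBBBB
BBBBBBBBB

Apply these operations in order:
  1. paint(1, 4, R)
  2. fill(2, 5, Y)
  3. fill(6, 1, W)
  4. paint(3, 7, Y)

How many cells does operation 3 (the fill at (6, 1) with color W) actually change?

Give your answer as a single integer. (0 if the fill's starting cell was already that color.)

Answer: 59

Derivation:
After op 1 paint(1,4,R):
BBBBBBBBB
BBBBRBBBB
BBBRBBBBB
BBBRBBBBB
BBBRBBBBB
YYYYBBBBB
BBBBBBBBB
After op 2 fill(2,5,Y) [55 cells changed]:
YYYYYYYYY
YYYYRYYYY
YYYRYYYYY
YYYRYYYYY
YYYRYYYYY
YYYYYYYYY
YYYYYYYYY
After op 3 fill(6,1,W) [59 cells changed]:
WWWWWWWWW
WWWWRWWWW
WWWRWWWWW
WWWRWWWWW
WWWRWWWWW
WWWWWWWWW
WWWWWWWWW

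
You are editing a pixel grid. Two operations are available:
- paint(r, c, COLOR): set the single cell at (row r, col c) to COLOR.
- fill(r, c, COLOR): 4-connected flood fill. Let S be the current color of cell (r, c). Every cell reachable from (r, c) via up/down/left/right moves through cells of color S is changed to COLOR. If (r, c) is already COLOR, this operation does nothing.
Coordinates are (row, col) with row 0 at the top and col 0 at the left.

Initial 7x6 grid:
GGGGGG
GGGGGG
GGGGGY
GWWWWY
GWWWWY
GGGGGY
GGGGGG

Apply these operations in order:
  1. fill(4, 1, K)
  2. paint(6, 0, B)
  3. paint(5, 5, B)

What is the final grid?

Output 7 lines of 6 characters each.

After op 1 fill(4,1,K) [8 cells changed]:
GGGGGG
GGGGGG
GGGGGY
GKKKKY
GKKKKY
GGGGGY
GGGGGG
After op 2 paint(6,0,B):
GGGGGG
GGGGGG
GGGGGY
GKKKKY
GKKKKY
GGGGGY
BGGGGG
After op 3 paint(5,5,B):
GGGGGG
GGGGGG
GGGGGY
GKKKKY
GKKKKY
GGGGGB
BGGGGG

Answer: GGGGGG
GGGGGG
GGGGGY
GKKKKY
GKKKKY
GGGGGB
BGGGGG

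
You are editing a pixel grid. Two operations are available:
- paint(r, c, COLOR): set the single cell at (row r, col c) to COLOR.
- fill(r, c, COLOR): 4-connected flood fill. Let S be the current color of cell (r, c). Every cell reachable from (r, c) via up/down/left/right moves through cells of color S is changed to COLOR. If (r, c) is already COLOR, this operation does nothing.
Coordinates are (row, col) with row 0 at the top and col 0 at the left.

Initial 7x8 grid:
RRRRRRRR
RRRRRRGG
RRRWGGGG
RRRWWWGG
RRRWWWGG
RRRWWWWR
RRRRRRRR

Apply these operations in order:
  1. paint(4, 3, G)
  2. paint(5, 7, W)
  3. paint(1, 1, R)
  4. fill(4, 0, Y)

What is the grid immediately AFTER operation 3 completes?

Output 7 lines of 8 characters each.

After op 1 paint(4,3,G):
RRRRRRRR
RRRRRRGG
RRRWGGGG
RRRWWWGG
RRRGWWGG
RRRWWWWR
RRRRRRRR
After op 2 paint(5,7,W):
RRRRRRRR
RRRRRRGG
RRRWGGGG
RRRWWWGG
RRRGWWGG
RRRWWWWW
RRRRRRRR
After op 3 paint(1,1,R):
RRRRRRRR
RRRRRRGG
RRRWGGGG
RRRWWWGG
RRRGWWGG
RRRWWWWW
RRRRRRRR

Answer: RRRRRRRR
RRRRRRGG
RRRWGGGG
RRRWWWGG
RRRGWWGG
RRRWWWWW
RRRRRRRR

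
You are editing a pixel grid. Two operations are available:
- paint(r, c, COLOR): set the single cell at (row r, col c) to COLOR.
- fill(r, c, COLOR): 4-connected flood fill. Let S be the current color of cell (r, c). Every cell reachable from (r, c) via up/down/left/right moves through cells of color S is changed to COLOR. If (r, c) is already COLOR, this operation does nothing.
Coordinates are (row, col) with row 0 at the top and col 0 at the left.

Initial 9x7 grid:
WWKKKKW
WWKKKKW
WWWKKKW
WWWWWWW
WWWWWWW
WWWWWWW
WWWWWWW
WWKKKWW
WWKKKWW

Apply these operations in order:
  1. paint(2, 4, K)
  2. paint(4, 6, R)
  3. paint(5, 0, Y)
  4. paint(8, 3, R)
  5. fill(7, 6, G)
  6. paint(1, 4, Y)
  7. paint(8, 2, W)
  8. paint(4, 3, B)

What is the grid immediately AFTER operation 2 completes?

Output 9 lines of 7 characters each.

Answer: WWKKKKW
WWKKKKW
WWWKKKW
WWWWWWW
WWWWWWR
WWWWWWW
WWWWWWW
WWKKKWW
WWKKKWW

Derivation:
After op 1 paint(2,4,K):
WWKKKKW
WWKKKKW
WWWKKKW
WWWWWWW
WWWWWWW
WWWWWWW
WWWWWWW
WWKKKWW
WWKKKWW
After op 2 paint(4,6,R):
WWKKKKW
WWKKKKW
WWWKKKW
WWWWWWW
WWWWWWR
WWWWWWW
WWWWWWW
WWKKKWW
WWKKKWW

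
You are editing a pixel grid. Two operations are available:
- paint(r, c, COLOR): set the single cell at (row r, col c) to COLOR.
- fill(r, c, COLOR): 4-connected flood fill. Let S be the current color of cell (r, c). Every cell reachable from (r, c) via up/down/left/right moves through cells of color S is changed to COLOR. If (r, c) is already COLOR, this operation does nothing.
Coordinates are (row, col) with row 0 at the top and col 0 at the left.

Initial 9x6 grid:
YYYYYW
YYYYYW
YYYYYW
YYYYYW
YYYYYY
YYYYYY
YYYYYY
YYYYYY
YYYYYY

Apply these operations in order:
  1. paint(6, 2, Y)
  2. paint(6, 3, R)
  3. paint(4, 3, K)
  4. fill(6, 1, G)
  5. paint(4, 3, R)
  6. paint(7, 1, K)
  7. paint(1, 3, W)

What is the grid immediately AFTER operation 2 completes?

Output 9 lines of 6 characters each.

Answer: YYYYYW
YYYYYW
YYYYYW
YYYYYW
YYYYYY
YYYYYY
YYYRYY
YYYYYY
YYYYYY

Derivation:
After op 1 paint(6,2,Y):
YYYYYW
YYYYYW
YYYYYW
YYYYYW
YYYYYY
YYYYYY
YYYYYY
YYYYYY
YYYYYY
After op 2 paint(6,3,R):
YYYYYW
YYYYYW
YYYYYW
YYYYYW
YYYYYY
YYYYYY
YYYRYY
YYYYYY
YYYYYY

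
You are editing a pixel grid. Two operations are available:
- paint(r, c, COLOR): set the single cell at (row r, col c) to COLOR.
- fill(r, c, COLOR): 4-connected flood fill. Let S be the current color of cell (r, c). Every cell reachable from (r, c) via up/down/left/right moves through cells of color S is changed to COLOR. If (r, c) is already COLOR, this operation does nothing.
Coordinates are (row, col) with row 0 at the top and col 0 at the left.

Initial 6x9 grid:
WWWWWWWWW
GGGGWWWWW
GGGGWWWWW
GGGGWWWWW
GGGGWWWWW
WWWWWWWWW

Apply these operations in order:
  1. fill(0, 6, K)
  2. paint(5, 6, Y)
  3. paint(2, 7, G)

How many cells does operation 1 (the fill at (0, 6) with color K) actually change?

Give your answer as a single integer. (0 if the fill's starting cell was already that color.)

After op 1 fill(0,6,K) [38 cells changed]:
KKKKKKKKK
GGGGKKKKK
GGGGKKKKK
GGGGKKKKK
GGGGKKKKK
KKKKKKKKK

Answer: 38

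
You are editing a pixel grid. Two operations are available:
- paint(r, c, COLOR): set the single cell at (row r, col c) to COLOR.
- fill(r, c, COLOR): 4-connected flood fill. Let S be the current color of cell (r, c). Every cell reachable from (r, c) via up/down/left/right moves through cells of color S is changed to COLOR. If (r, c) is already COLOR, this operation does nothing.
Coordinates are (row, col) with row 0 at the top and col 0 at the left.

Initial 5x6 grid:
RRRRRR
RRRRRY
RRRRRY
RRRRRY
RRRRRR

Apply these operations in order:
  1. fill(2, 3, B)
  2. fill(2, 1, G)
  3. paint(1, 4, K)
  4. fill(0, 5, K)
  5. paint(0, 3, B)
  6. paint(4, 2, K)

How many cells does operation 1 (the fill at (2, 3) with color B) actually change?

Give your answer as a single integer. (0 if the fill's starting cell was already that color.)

After op 1 fill(2,3,B) [27 cells changed]:
BBBBBB
BBBBBY
BBBBBY
BBBBBY
BBBBBB

Answer: 27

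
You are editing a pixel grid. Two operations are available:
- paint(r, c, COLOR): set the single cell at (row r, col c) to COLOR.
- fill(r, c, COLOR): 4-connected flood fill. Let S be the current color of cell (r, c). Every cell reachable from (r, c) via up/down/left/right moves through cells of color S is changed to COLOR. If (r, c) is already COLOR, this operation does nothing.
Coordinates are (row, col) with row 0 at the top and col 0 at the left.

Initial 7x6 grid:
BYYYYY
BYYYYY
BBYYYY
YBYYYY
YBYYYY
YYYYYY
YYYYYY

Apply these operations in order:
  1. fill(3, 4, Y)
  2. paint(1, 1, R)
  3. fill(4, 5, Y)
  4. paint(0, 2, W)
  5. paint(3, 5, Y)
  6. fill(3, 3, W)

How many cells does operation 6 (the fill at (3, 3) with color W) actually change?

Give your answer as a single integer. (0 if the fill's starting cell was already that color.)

Answer: 33

Derivation:
After op 1 fill(3,4,Y) [0 cells changed]:
BYYYYY
BYYYYY
BBYYYY
YBYYYY
YBYYYY
YYYYYY
YYYYYY
After op 2 paint(1,1,R):
BYYYYY
BRYYYY
BBYYYY
YBYYYY
YBYYYY
YYYYYY
YYYYYY
After op 3 fill(4,5,Y) [0 cells changed]:
BYYYYY
BRYYYY
BBYYYY
YBYYYY
YBYYYY
YYYYYY
YYYYYY
After op 4 paint(0,2,W):
BYWYYY
BRYYYY
BBYYYY
YBYYYY
YBYYYY
YYYYYY
YYYYYY
After op 5 paint(3,5,Y):
BYWYYY
BRYYYY
BBYYYY
YBYYYY
YBYYYY
YYYYYY
YYYYYY
After op 6 fill(3,3,W) [33 cells changed]:
BYWWWW
BRWWWW
BBWWWW
WBWWWW
WBWWWW
WWWWWW
WWWWWW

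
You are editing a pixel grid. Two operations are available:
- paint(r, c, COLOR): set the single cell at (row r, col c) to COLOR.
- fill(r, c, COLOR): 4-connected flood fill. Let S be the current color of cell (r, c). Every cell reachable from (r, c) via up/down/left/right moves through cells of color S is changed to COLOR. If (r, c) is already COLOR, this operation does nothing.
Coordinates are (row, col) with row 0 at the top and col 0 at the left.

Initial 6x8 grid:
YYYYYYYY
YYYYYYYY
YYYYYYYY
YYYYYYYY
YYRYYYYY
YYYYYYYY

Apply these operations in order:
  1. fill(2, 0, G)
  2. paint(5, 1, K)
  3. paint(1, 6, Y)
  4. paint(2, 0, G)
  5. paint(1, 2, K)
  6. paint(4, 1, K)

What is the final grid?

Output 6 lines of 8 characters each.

Answer: GGGGGGGG
GGKGGGYG
GGGGGGGG
GGGGGGGG
GKRGGGGG
GKGGGGGG

Derivation:
After op 1 fill(2,0,G) [47 cells changed]:
GGGGGGGG
GGGGGGGG
GGGGGGGG
GGGGGGGG
GGRGGGGG
GGGGGGGG
After op 2 paint(5,1,K):
GGGGGGGG
GGGGGGGG
GGGGGGGG
GGGGGGGG
GGRGGGGG
GKGGGGGG
After op 3 paint(1,6,Y):
GGGGGGGG
GGGGGGYG
GGGGGGGG
GGGGGGGG
GGRGGGGG
GKGGGGGG
After op 4 paint(2,0,G):
GGGGGGGG
GGGGGGYG
GGGGGGGG
GGGGGGGG
GGRGGGGG
GKGGGGGG
After op 5 paint(1,2,K):
GGGGGGGG
GGKGGGYG
GGGGGGGG
GGGGGGGG
GGRGGGGG
GKGGGGGG
After op 6 paint(4,1,K):
GGGGGGGG
GGKGGGYG
GGGGGGGG
GGGGGGGG
GKRGGGGG
GKGGGGGG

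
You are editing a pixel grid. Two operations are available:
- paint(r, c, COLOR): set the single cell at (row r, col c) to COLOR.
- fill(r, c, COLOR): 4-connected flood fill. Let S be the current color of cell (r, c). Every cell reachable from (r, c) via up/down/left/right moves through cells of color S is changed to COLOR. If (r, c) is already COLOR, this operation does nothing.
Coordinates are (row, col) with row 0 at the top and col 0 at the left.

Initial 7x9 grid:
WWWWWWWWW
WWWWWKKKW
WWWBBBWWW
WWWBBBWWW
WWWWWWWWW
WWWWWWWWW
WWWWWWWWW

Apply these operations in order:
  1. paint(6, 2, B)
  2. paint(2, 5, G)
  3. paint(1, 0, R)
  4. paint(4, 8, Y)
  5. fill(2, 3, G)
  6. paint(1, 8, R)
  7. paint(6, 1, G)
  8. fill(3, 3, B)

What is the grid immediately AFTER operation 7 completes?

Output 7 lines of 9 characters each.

After op 1 paint(6,2,B):
WWWWWWWWW
WWWWWKKKW
WWWBBBWWW
WWWBBBWWW
WWWWWWWWW
WWWWWWWWW
WWBWWWWWW
After op 2 paint(2,5,G):
WWWWWWWWW
WWWWWKKKW
WWWBBGWWW
WWWBBBWWW
WWWWWWWWW
WWWWWWWWW
WWBWWWWWW
After op 3 paint(1,0,R):
WWWWWWWWW
RWWWWKKKW
WWWBBGWWW
WWWBBBWWW
WWWWWWWWW
WWWWWWWWW
WWBWWWWWW
After op 4 paint(4,8,Y):
WWWWWWWWW
RWWWWKKKW
WWWBBGWWW
WWWBBBWWW
WWWWWWWWY
WWWWWWWWW
WWBWWWWWW
After op 5 fill(2,3,G) [5 cells changed]:
WWWWWWWWW
RWWWWKKKW
WWWGGGWWW
WWWGGGWWW
WWWWWWWWY
WWWWWWWWW
WWBWWWWWW
After op 6 paint(1,8,R):
WWWWWWWWW
RWWWWKKKR
WWWGGGWWW
WWWGGGWWW
WWWWWWWWY
WWWWWWWWW
WWBWWWWWW
After op 7 paint(6,1,G):
WWWWWWWWW
RWWWWKKKR
WWWGGGWWW
WWWGGGWWW
WWWWWWWWY
WWWWWWWWW
WGBWWWWWW

Answer: WWWWWWWWW
RWWWWKKKR
WWWGGGWWW
WWWGGGWWW
WWWWWWWWY
WWWWWWWWW
WGBWWWWWW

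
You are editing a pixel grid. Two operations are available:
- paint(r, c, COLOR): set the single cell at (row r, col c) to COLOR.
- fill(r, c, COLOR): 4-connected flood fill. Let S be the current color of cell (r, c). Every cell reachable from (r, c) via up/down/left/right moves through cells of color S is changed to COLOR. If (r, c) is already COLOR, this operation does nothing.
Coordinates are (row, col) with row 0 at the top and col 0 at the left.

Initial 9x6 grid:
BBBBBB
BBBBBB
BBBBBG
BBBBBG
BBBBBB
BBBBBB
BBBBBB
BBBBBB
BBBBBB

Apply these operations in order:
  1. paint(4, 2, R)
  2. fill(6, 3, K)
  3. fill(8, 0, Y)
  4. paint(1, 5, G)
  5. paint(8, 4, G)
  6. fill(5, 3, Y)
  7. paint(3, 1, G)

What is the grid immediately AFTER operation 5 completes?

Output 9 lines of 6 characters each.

After op 1 paint(4,2,R):
BBBBBB
BBBBBB
BBBBBG
BBBBBG
BBRBBB
BBBBBB
BBBBBB
BBBBBB
BBBBBB
After op 2 fill(6,3,K) [51 cells changed]:
KKKKKK
KKKKKK
KKKKKG
KKKKKG
KKRKKK
KKKKKK
KKKKKK
KKKKKK
KKKKKK
After op 3 fill(8,0,Y) [51 cells changed]:
YYYYYY
YYYYYY
YYYYYG
YYYYYG
YYRYYY
YYYYYY
YYYYYY
YYYYYY
YYYYYY
After op 4 paint(1,5,G):
YYYYYY
YYYYYG
YYYYYG
YYYYYG
YYRYYY
YYYYYY
YYYYYY
YYYYYY
YYYYYY
After op 5 paint(8,4,G):
YYYYYY
YYYYYG
YYYYYG
YYYYYG
YYRYYY
YYYYYY
YYYYYY
YYYYYY
YYYYGY

Answer: YYYYYY
YYYYYG
YYYYYG
YYYYYG
YYRYYY
YYYYYY
YYYYYY
YYYYYY
YYYYGY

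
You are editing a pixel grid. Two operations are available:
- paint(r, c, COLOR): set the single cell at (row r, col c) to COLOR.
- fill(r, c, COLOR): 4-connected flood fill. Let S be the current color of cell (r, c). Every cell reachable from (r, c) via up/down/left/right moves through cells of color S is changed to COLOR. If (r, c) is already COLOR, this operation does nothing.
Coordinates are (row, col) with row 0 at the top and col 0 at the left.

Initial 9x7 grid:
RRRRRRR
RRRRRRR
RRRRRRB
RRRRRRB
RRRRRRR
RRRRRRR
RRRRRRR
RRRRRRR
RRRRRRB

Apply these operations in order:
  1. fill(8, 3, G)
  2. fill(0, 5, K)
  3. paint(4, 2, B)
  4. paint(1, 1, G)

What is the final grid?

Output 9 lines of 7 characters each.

Answer: KKKKKKK
KGKKKKK
KKKKKKB
KKKKKKB
KKBKKKK
KKKKKKK
KKKKKKK
KKKKKKK
KKKKKKB

Derivation:
After op 1 fill(8,3,G) [60 cells changed]:
GGGGGGG
GGGGGGG
GGGGGGB
GGGGGGB
GGGGGGG
GGGGGGG
GGGGGGG
GGGGGGG
GGGGGGB
After op 2 fill(0,5,K) [60 cells changed]:
KKKKKKK
KKKKKKK
KKKKKKB
KKKKKKB
KKKKKKK
KKKKKKK
KKKKKKK
KKKKKKK
KKKKKKB
After op 3 paint(4,2,B):
KKKKKKK
KKKKKKK
KKKKKKB
KKKKKKB
KKBKKKK
KKKKKKK
KKKKKKK
KKKKKKK
KKKKKKB
After op 4 paint(1,1,G):
KKKKKKK
KGKKKKK
KKKKKKB
KKKKKKB
KKBKKKK
KKKKKKK
KKKKKKK
KKKKKKK
KKKKKKB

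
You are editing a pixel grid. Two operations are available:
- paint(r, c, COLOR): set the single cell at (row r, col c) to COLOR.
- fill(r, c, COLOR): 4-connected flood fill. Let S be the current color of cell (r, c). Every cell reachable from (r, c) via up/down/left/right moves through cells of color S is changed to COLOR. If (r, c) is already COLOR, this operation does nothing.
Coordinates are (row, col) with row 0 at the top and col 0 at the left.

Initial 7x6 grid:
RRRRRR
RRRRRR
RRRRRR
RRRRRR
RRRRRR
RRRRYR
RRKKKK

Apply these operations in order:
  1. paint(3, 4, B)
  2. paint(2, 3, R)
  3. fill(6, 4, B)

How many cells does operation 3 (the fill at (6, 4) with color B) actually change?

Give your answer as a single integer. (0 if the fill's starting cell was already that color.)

After op 1 paint(3,4,B):
RRRRRR
RRRRRR
RRRRRR
RRRRBR
RRRRRR
RRRRYR
RRKKKK
After op 2 paint(2,3,R):
RRRRRR
RRRRRR
RRRRRR
RRRRBR
RRRRRR
RRRRYR
RRKKKK
After op 3 fill(6,4,B) [4 cells changed]:
RRRRRR
RRRRRR
RRRRRR
RRRRBR
RRRRRR
RRRRYR
RRBBBB

Answer: 4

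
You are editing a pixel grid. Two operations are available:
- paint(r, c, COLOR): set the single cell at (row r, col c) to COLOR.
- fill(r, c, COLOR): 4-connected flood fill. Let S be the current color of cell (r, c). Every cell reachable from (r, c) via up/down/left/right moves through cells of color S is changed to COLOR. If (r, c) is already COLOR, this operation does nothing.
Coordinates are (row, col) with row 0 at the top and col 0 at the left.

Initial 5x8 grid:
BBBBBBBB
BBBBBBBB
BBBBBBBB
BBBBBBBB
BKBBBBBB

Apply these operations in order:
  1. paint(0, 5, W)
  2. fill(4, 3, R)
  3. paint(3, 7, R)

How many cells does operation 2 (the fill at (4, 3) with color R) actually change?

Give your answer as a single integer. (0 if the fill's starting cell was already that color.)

Answer: 38

Derivation:
After op 1 paint(0,5,W):
BBBBBWBB
BBBBBBBB
BBBBBBBB
BBBBBBBB
BKBBBBBB
After op 2 fill(4,3,R) [38 cells changed]:
RRRRRWRR
RRRRRRRR
RRRRRRRR
RRRRRRRR
RKRRRRRR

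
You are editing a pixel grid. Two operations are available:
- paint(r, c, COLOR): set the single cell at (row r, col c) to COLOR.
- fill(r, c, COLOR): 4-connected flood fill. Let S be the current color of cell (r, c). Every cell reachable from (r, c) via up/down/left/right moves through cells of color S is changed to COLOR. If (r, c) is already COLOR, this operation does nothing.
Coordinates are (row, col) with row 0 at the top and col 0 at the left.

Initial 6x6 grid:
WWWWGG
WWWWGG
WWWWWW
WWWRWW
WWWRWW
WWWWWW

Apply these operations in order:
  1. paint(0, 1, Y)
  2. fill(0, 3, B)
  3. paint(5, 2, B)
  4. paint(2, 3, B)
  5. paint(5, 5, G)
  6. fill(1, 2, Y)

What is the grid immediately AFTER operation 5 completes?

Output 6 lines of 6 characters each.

After op 1 paint(0,1,Y):
WYWWGG
WWWWGG
WWWWWW
WWWRWW
WWWRWW
WWWWWW
After op 2 fill(0,3,B) [29 cells changed]:
BYBBGG
BBBBGG
BBBBBB
BBBRBB
BBBRBB
BBBBBB
After op 3 paint(5,2,B):
BYBBGG
BBBBGG
BBBBBB
BBBRBB
BBBRBB
BBBBBB
After op 4 paint(2,3,B):
BYBBGG
BBBBGG
BBBBBB
BBBRBB
BBBRBB
BBBBBB
After op 5 paint(5,5,G):
BYBBGG
BBBBGG
BBBBBB
BBBRBB
BBBRBB
BBBBBG

Answer: BYBBGG
BBBBGG
BBBBBB
BBBRBB
BBBRBB
BBBBBG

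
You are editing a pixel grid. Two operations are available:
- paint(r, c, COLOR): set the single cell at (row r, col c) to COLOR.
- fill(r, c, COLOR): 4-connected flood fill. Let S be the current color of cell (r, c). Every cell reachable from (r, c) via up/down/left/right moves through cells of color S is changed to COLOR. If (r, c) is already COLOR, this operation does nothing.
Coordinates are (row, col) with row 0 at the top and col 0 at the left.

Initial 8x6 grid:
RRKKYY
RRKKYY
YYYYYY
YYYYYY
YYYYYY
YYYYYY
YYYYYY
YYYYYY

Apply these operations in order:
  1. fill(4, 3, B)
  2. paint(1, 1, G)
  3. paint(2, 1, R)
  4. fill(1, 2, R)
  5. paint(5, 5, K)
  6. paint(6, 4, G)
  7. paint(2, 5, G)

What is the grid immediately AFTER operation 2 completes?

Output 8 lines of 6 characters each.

Answer: RRKKBB
RGKKBB
BBBBBB
BBBBBB
BBBBBB
BBBBBB
BBBBBB
BBBBBB

Derivation:
After op 1 fill(4,3,B) [40 cells changed]:
RRKKBB
RRKKBB
BBBBBB
BBBBBB
BBBBBB
BBBBBB
BBBBBB
BBBBBB
After op 2 paint(1,1,G):
RRKKBB
RGKKBB
BBBBBB
BBBBBB
BBBBBB
BBBBBB
BBBBBB
BBBBBB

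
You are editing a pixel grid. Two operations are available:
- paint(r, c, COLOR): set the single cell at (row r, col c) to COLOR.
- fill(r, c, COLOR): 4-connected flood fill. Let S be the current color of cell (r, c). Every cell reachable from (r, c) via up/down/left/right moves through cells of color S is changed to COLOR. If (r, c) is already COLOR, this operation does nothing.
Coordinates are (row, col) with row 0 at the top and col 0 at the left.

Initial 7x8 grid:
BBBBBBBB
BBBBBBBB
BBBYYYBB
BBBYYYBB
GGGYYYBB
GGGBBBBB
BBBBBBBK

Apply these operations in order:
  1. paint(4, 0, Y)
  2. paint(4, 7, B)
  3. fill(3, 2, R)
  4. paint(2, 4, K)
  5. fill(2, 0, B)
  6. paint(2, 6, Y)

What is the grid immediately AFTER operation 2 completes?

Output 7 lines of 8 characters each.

Answer: BBBBBBBB
BBBBBBBB
BBBYYYBB
BBBYYYBB
YGGYYYBB
GGGBBBBB
BBBBBBBK

Derivation:
After op 1 paint(4,0,Y):
BBBBBBBB
BBBBBBBB
BBBYYYBB
BBBYYYBB
YGGYYYBB
GGGBBBBB
BBBBBBBK
After op 2 paint(4,7,B):
BBBBBBBB
BBBBBBBB
BBBYYYBB
BBBYYYBB
YGGYYYBB
GGGBBBBB
BBBBBBBK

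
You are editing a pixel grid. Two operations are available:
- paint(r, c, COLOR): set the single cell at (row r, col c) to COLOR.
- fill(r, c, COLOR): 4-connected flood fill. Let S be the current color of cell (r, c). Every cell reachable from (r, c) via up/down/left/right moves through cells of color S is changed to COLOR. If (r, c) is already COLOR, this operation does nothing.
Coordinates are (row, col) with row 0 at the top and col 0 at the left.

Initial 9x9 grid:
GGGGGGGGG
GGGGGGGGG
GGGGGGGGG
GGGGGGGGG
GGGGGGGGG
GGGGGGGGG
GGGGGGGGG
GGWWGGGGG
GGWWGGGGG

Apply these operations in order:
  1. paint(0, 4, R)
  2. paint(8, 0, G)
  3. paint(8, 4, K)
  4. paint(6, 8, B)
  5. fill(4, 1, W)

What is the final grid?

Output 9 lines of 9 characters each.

After op 1 paint(0,4,R):
GGGGRGGGG
GGGGGGGGG
GGGGGGGGG
GGGGGGGGG
GGGGGGGGG
GGGGGGGGG
GGGGGGGGG
GGWWGGGGG
GGWWGGGGG
After op 2 paint(8,0,G):
GGGGRGGGG
GGGGGGGGG
GGGGGGGGG
GGGGGGGGG
GGGGGGGGG
GGGGGGGGG
GGGGGGGGG
GGWWGGGGG
GGWWGGGGG
After op 3 paint(8,4,K):
GGGGRGGGG
GGGGGGGGG
GGGGGGGGG
GGGGGGGGG
GGGGGGGGG
GGGGGGGGG
GGGGGGGGG
GGWWGGGGG
GGWWKGGGG
After op 4 paint(6,8,B):
GGGGRGGGG
GGGGGGGGG
GGGGGGGGG
GGGGGGGGG
GGGGGGGGG
GGGGGGGGG
GGGGGGGGB
GGWWGGGGG
GGWWKGGGG
After op 5 fill(4,1,W) [74 cells changed]:
WWWWRWWWW
WWWWWWWWW
WWWWWWWWW
WWWWWWWWW
WWWWWWWWW
WWWWWWWWW
WWWWWWWWB
WWWWWWWWW
WWWWKWWWW

Answer: WWWWRWWWW
WWWWWWWWW
WWWWWWWWW
WWWWWWWWW
WWWWWWWWW
WWWWWWWWW
WWWWWWWWB
WWWWWWWWW
WWWWKWWWW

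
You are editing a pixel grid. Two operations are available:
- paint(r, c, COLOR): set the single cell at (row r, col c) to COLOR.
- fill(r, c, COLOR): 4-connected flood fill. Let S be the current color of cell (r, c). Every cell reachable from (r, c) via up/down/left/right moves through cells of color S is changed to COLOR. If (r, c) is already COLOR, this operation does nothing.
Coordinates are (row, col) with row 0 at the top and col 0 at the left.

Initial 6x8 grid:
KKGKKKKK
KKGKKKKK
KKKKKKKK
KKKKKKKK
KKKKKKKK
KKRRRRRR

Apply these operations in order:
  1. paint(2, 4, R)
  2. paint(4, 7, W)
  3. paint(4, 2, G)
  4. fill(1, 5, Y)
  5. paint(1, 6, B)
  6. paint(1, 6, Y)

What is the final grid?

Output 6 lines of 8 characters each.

Answer: YYGYYYYY
YYGYYYYY
YYYYRYYY
YYYYYYYY
YYGYYYYW
YYRRRRRR

Derivation:
After op 1 paint(2,4,R):
KKGKKKKK
KKGKKKKK
KKKKRKKK
KKKKKKKK
KKKKKKKK
KKRRRRRR
After op 2 paint(4,7,W):
KKGKKKKK
KKGKKKKK
KKKKRKKK
KKKKKKKK
KKKKKKKW
KKRRRRRR
After op 3 paint(4,2,G):
KKGKKKKK
KKGKKKKK
KKKKRKKK
KKKKKKKK
KKGKKKKW
KKRRRRRR
After op 4 fill(1,5,Y) [37 cells changed]:
YYGYYYYY
YYGYYYYY
YYYYRYYY
YYYYYYYY
YYGYYYYW
YYRRRRRR
After op 5 paint(1,6,B):
YYGYYYYY
YYGYYYBY
YYYYRYYY
YYYYYYYY
YYGYYYYW
YYRRRRRR
After op 6 paint(1,6,Y):
YYGYYYYY
YYGYYYYY
YYYYRYYY
YYYYYYYY
YYGYYYYW
YYRRRRRR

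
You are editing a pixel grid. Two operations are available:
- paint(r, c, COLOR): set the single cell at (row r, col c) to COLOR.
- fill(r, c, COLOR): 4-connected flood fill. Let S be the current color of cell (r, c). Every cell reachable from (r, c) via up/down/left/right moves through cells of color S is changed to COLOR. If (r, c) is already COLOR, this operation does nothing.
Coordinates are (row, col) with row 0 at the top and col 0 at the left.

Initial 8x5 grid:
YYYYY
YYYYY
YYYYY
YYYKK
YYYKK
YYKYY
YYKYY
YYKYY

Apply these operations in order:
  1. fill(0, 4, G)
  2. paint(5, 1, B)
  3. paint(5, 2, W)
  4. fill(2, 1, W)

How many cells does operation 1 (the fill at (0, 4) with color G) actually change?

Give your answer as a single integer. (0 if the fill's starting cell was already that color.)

Answer: 27

Derivation:
After op 1 fill(0,4,G) [27 cells changed]:
GGGGG
GGGGG
GGGGG
GGGKK
GGGKK
GGKYY
GGKYY
GGKYY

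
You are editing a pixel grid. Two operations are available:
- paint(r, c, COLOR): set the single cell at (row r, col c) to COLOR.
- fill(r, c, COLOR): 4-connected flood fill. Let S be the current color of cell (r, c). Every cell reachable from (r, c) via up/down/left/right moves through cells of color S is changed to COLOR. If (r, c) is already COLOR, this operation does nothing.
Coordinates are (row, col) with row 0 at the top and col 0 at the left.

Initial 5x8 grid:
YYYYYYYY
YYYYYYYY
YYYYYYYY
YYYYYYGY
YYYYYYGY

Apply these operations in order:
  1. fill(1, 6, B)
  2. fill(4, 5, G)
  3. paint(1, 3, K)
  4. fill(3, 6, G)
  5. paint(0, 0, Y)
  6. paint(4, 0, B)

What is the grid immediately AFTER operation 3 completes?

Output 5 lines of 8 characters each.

After op 1 fill(1,6,B) [38 cells changed]:
BBBBBBBB
BBBBBBBB
BBBBBBBB
BBBBBBGB
BBBBBBGB
After op 2 fill(4,5,G) [38 cells changed]:
GGGGGGGG
GGGGGGGG
GGGGGGGG
GGGGGGGG
GGGGGGGG
After op 3 paint(1,3,K):
GGGGGGGG
GGGKGGGG
GGGGGGGG
GGGGGGGG
GGGGGGGG

Answer: GGGGGGGG
GGGKGGGG
GGGGGGGG
GGGGGGGG
GGGGGGGG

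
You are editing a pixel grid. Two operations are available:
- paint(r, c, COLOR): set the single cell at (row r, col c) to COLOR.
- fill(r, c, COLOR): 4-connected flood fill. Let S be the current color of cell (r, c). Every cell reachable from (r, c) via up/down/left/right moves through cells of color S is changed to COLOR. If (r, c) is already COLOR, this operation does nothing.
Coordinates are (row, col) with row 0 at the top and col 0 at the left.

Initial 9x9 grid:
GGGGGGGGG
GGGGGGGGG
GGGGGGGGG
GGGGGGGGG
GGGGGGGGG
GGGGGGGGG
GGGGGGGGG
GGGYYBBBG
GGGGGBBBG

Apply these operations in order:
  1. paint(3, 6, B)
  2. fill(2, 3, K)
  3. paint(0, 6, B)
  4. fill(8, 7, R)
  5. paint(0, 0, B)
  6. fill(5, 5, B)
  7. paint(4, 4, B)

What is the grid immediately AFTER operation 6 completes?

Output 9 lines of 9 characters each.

After op 1 paint(3,6,B):
GGGGGGGGG
GGGGGGGGG
GGGGGGGGG
GGGGGGBGG
GGGGGGGGG
GGGGGGGGG
GGGGGGGGG
GGGYYBBBG
GGGGGBBBG
After op 2 fill(2,3,K) [72 cells changed]:
KKKKKKKKK
KKKKKKKKK
KKKKKKKKK
KKKKKKBKK
KKKKKKKKK
KKKKKKKKK
KKKKKKKKK
KKKYYBBBK
KKKKKBBBK
After op 3 paint(0,6,B):
KKKKKKBKK
KKKKKKKKK
KKKKKKKKK
KKKKKKBKK
KKKKKKKKK
KKKKKKKKK
KKKKKKKKK
KKKYYBBBK
KKKKKBBBK
After op 4 fill(8,7,R) [6 cells changed]:
KKKKKKBKK
KKKKKKKKK
KKKKKKKKK
KKKKKKBKK
KKKKKKKKK
KKKKKKKKK
KKKKKKKKK
KKKYYRRRK
KKKKKRRRK
After op 5 paint(0,0,B):
BKKKKKBKK
KKKKKKKKK
KKKKKKKKK
KKKKKKBKK
KKKKKKKKK
KKKKKKKKK
KKKKKKKKK
KKKYYRRRK
KKKKKRRRK
After op 6 fill(5,5,B) [70 cells changed]:
BBBBBBBBB
BBBBBBBBB
BBBBBBBBB
BBBBBBBBB
BBBBBBBBB
BBBBBBBBB
BBBBBBBBB
BBBYYRRRB
BBBBBRRRB

Answer: BBBBBBBBB
BBBBBBBBB
BBBBBBBBB
BBBBBBBBB
BBBBBBBBB
BBBBBBBBB
BBBBBBBBB
BBBYYRRRB
BBBBBRRRB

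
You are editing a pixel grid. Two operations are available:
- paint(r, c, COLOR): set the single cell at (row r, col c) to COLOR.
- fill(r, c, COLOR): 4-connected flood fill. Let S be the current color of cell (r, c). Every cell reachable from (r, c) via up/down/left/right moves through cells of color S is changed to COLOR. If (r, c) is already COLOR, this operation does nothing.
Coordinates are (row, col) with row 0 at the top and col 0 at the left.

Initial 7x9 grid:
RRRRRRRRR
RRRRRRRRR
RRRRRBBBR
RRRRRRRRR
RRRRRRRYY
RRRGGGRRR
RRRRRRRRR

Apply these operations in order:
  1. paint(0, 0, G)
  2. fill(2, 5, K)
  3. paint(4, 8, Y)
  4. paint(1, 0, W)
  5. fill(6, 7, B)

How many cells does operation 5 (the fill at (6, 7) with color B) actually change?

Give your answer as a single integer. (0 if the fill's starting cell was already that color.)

After op 1 paint(0,0,G):
GRRRRRRRR
RRRRRRRRR
RRRRRBBBR
RRRRRRRRR
RRRRRRRYY
RRRGGGRRR
RRRRRRRRR
After op 2 fill(2,5,K) [3 cells changed]:
GRRRRRRRR
RRRRRRRRR
RRRRRKKKR
RRRRRRRRR
RRRRRRRYY
RRRGGGRRR
RRRRRRRRR
After op 3 paint(4,8,Y):
GRRRRRRRR
RRRRRRRRR
RRRRRKKKR
RRRRRRRRR
RRRRRRRYY
RRRGGGRRR
RRRRRRRRR
After op 4 paint(1,0,W):
GRRRRRRRR
WRRRRRRRR
RRRRRKKKR
RRRRRRRRR
RRRRRRRYY
RRRGGGRRR
RRRRRRRRR
After op 5 fill(6,7,B) [53 cells changed]:
GBBBBBBBB
WBBBBBBBB
BBBBBKKKB
BBBBBBBBB
BBBBBBBYY
BBBGGGBBB
BBBBBBBBB

Answer: 53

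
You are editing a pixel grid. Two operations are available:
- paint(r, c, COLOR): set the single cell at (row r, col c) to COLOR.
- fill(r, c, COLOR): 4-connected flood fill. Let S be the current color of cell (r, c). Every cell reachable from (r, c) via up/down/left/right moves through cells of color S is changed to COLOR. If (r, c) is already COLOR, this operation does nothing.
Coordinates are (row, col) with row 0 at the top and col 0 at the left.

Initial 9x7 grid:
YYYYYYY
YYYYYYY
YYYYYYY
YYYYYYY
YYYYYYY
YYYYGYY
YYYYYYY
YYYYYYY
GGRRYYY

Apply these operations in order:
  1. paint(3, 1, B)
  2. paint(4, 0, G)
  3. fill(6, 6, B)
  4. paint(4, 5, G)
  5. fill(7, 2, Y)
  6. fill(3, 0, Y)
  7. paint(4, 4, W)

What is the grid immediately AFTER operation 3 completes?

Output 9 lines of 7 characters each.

Answer: BBBBBBB
BBBBBBB
BBBBBBB
BBBBBBB
GBBBBBB
BBBBGBB
BBBBBBB
BBBBBBB
GGRRBBB

Derivation:
After op 1 paint(3,1,B):
YYYYYYY
YYYYYYY
YYYYYYY
YBYYYYY
YYYYYYY
YYYYGYY
YYYYYYY
YYYYYYY
GGRRYYY
After op 2 paint(4,0,G):
YYYYYYY
YYYYYYY
YYYYYYY
YBYYYYY
GYYYYYY
YYYYGYY
YYYYYYY
YYYYYYY
GGRRYYY
After op 3 fill(6,6,B) [56 cells changed]:
BBBBBBB
BBBBBBB
BBBBBBB
BBBBBBB
GBBBBBB
BBBBGBB
BBBBBBB
BBBBBBB
GGRRBBB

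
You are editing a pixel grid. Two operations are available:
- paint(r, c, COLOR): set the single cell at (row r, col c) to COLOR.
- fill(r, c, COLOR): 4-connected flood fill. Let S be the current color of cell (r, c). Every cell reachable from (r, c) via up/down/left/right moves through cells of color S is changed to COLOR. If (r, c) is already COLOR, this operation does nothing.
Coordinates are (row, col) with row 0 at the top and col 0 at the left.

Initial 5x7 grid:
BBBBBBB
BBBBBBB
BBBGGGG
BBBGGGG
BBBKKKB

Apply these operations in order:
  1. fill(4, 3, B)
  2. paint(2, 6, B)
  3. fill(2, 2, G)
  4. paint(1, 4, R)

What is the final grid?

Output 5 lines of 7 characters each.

After op 1 fill(4,3,B) [3 cells changed]:
BBBBBBB
BBBBBBB
BBBGGGG
BBBGGGG
BBBBBBB
After op 2 paint(2,6,B):
BBBBBBB
BBBBBBB
BBBGGGB
BBBGGGG
BBBBBBB
After op 3 fill(2,2,G) [28 cells changed]:
GGGGGGG
GGGGGGG
GGGGGGG
GGGGGGG
GGGGGGG
After op 4 paint(1,4,R):
GGGGGGG
GGGGRGG
GGGGGGG
GGGGGGG
GGGGGGG

Answer: GGGGGGG
GGGGRGG
GGGGGGG
GGGGGGG
GGGGGGG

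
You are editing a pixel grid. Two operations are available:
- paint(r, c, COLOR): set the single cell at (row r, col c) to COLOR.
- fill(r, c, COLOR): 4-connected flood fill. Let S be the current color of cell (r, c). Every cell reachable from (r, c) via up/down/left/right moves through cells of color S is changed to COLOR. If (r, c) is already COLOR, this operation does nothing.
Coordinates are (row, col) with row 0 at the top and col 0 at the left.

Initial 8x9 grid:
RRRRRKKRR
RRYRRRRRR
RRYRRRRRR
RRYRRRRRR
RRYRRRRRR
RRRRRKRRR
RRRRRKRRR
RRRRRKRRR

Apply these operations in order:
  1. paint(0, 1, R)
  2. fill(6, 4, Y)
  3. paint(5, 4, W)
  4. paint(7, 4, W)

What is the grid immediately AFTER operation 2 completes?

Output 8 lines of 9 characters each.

After op 1 paint(0,1,R):
RRRRRKKRR
RRYRRRRRR
RRYRRRRRR
RRYRRRRRR
RRYRRRRRR
RRRRRKRRR
RRRRRKRRR
RRRRRKRRR
After op 2 fill(6,4,Y) [63 cells changed]:
YYYYYKKYY
YYYYYYYYY
YYYYYYYYY
YYYYYYYYY
YYYYYYYYY
YYYYYKYYY
YYYYYKYYY
YYYYYKYYY

Answer: YYYYYKKYY
YYYYYYYYY
YYYYYYYYY
YYYYYYYYY
YYYYYYYYY
YYYYYKYYY
YYYYYKYYY
YYYYYKYYY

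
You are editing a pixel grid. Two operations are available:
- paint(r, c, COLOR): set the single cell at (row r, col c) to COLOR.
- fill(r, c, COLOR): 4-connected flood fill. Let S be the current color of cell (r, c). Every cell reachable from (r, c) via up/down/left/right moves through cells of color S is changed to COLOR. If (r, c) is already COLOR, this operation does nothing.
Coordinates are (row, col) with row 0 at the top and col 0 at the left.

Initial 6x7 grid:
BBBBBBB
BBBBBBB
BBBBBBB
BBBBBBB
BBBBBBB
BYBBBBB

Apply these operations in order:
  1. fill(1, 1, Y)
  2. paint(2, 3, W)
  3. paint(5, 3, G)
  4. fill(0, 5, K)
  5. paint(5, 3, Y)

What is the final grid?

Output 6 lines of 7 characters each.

After op 1 fill(1,1,Y) [41 cells changed]:
YYYYYYY
YYYYYYY
YYYYYYY
YYYYYYY
YYYYYYY
YYYYYYY
After op 2 paint(2,3,W):
YYYYYYY
YYYYYYY
YYYWYYY
YYYYYYY
YYYYYYY
YYYYYYY
After op 3 paint(5,3,G):
YYYYYYY
YYYYYYY
YYYWYYY
YYYYYYY
YYYYYYY
YYYGYYY
After op 4 fill(0,5,K) [40 cells changed]:
KKKKKKK
KKKKKKK
KKKWKKK
KKKKKKK
KKKKKKK
KKKGKKK
After op 5 paint(5,3,Y):
KKKKKKK
KKKKKKK
KKKWKKK
KKKKKKK
KKKKKKK
KKKYKKK

Answer: KKKKKKK
KKKKKKK
KKKWKKK
KKKKKKK
KKKKKKK
KKKYKKK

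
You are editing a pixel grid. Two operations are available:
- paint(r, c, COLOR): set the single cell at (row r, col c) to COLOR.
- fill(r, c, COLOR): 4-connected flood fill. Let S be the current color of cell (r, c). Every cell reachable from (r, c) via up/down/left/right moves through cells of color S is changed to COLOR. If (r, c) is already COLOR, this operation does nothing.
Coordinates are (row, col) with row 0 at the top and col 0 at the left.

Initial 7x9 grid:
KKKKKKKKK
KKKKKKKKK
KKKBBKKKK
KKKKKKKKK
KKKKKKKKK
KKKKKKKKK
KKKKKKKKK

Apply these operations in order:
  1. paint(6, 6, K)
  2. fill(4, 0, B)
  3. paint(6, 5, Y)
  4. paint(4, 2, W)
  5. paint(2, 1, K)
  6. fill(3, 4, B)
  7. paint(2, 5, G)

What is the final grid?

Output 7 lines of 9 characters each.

After op 1 paint(6,6,K):
KKKKKKKKK
KKKKKKKKK
KKKBBKKKK
KKKKKKKKK
KKKKKKKKK
KKKKKKKKK
KKKKKKKKK
After op 2 fill(4,0,B) [61 cells changed]:
BBBBBBBBB
BBBBBBBBB
BBBBBBBBB
BBBBBBBBB
BBBBBBBBB
BBBBBBBBB
BBBBBBBBB
After op 3 paint(6,5,Y):
BBBBBBBBB
BBBBBBBBB
BBBBBBBBB
BBBBBBBBB
BBBBBBBBB
BBBBBBBBB
BBBBBYBBB
After op 4 paint(4,2,W):
BBBBBBBBB
BBBBBBBBB
BBBBBBBBB
BBBBBBBBB
BBWBBBBBB
BBBBBBBBB
BBBBBYBBB
After op 5 paint(2,1,K):
BBBBBBBBB
BBBBBBBBB
BKBBBBBBB
BBBBBBBBB
BBWBBBBBB
BBBBBBBBB
BBBBBYBBB
After op 6 fill(3,4,B) [0 cells changed]:
BBBBBBBBB
BBBBBBBBB
BKBBBBBBB
BBBBBBBBB
BBWBBBBBB
BBBBBBBBB
BBBBBYBBB
After op 7 paint(2,5,G):
BBBBBBBBB
BBBBBBBBB
BKBBBGBBB
BBBBBBBBB
BBWBBBBBB
BBBBBBBBB
BBBBBYBBB

Answer: BBBBBBBBB
BBBBBBBBB
BKBBBGBBB
BBBBBBBBB
BBWBBBBBB
BBBBBBBBB
BBBBBYBBB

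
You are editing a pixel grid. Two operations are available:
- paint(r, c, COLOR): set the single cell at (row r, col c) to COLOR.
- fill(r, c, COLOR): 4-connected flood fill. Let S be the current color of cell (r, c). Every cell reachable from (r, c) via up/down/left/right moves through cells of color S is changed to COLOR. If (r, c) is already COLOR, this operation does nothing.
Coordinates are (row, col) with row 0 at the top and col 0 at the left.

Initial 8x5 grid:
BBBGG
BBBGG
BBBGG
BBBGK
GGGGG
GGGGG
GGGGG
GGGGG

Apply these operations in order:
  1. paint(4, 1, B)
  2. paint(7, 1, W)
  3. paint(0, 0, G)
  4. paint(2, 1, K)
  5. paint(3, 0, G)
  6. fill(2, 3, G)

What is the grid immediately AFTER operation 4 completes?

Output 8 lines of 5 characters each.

After op 1 paint(4,1,B):
BBBGG
BBBGG
BBBGG
BBBGK
GBGGG
GGGGG
GGGGG
GGGGG
After op 2 paint(7,1,W):
BBBGG
BBBGG
BBBGG
BBBGK
GBGGG
GGGGG
GGGGG
GWGGG
After op 3 paint(0,0,G):
GBBGG
BBBGG
BBBGG
BBBGK
GBGGG
GGGGG
GGGGG
GWGGG
After op 4 paint(2,1,K):
GBBGG
BBBGG
BKBGG
BBBGK
GBGGG
GGGGG
GGGGG
GWGGG

Answer: GBBGG
BBBGG
BKBGG
BBBGK
GBGGG
GGGGG
GGGGG
GWGGG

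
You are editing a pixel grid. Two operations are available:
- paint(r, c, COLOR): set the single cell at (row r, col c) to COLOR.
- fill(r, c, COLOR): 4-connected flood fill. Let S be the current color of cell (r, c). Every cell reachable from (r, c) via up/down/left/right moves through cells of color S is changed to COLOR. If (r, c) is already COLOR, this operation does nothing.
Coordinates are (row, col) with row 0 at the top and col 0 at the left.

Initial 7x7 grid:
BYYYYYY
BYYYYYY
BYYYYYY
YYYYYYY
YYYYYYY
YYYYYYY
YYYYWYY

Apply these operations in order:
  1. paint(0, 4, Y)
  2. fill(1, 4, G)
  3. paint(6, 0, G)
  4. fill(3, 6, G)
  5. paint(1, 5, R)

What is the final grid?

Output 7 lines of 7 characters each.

After op 1 paint(0,4,Y):
BYYYYYY
BYYYYYY
BYYYYYY
YYYYYYY
YYYYYYY
YYYYYYY
YYYYWYY
After op 2 fill(1,4,G) [45 cells changed]:
BGGGGGG
BGGGGGG
BGGGGGG
GGGGGGG
GGGGGGG
GGGGGGG
GGGGWGG
After op 3 paint(6,0,G):
BGGGGGG
BGGGGGG
BGGGGGG
GGGGGGG
GGGGGGG
GGGGGGG
GGGGWGG
After op 4 fill(3,6,G) [0 cells changed]:
BGGGGGG
BGGGGGG
BGGGGGG
GGGGGGG
GGGGGGG
GGGGGGG
GGGGWGG
After op 5 paint(1,5,R):
BGGGGGG
BGGGGRG
BGGGGGG
GGGGGGG
GGGGGGG
GGGGGGG
GGGGWGG

Answer: BGGGGGG
BGGGGRG
BGGGGGG
GGGGGGG
GGGGGGG
GGGGGGG
GGGGWGG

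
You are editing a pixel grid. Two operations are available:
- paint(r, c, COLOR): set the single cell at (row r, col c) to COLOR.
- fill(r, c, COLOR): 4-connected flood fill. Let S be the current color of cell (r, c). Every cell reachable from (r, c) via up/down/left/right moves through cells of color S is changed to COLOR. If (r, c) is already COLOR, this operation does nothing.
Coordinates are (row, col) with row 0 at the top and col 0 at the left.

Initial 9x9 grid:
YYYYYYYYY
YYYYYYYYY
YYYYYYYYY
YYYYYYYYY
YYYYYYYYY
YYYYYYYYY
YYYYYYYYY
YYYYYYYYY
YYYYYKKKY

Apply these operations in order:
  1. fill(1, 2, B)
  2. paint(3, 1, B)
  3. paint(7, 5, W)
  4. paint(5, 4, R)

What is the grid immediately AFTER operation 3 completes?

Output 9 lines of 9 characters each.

After op 1 fill(1,2,B) [78 cells changed]:
BBBBBBBBB
BBBBBBBBB
BBBBBBBBB
BBBBBBBBB
BBBBBBBBB
BBBBBBBBB
BBBBBBBBB
BBBBBBBBB
BBBBBKKKB
After op 2 paint(3,1,B):
BBBBBBBBB
BBBBBBBBB
BBBBBBBBB
BBBBBBBBB
BBBBBBBBB
BBBBBBBBB
BBBBBBBBB
BBBBBBBBB
BBBBBKKKB
After op 3 paint(7,5,W):
BBBBBBBBB
BBBBBBBBB
BBBBBBBBB
BBBBBBBBB
BBBBBBBBB
BBBBBBBBB
BBBBBBBBB
BBBBBWBBB
BBBBBKKKB

Answer: BBBBBBBBB
BBBBBBBBB
BBBBBBBBB
BBBBBBBBB
BBBBBBBBB
BBBBBBBBB
BBBBBBBBB
BBBBBWBBB
BBBBBKKKB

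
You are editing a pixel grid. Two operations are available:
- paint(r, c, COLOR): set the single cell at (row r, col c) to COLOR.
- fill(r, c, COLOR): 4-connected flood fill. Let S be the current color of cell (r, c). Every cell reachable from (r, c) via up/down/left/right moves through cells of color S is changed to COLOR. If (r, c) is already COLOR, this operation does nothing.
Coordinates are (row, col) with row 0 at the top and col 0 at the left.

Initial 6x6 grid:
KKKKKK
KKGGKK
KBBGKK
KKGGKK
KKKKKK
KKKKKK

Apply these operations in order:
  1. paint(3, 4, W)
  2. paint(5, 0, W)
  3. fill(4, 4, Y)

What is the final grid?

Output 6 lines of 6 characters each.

After op 1 paint(3,4,W):
KKKKKK
KKGGKK
KBBGKK
KKGGWK
KKKKKK
KKKKKK
After op 2 paint(5,0,W):
KKKKKK
KKGGKK
KBBGKK
KKGGWK
KKKKKK
WKKKKK
After op 3 fill(4,4,Y) [27 cells changed]:
YYYYYY
YYGGYY
YBBGYY
YYGGWY
YYYYYY
WYYYYY

Answer: YYYYYY
YYGGYY
YBBGYY
YYGGWY
YYYYYY
WYYYYY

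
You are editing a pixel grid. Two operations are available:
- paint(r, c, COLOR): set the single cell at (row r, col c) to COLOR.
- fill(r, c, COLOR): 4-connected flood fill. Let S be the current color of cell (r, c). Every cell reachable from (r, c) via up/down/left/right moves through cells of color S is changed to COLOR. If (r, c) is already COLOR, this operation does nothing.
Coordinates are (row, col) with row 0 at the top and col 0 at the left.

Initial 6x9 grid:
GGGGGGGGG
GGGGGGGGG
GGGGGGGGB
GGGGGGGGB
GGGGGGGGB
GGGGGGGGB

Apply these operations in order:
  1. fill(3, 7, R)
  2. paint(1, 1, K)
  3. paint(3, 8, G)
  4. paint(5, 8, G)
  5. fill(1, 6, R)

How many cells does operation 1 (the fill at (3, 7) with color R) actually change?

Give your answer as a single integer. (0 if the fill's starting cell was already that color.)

After op 1 fill(3,7,R) [50 cells changed]:
RRRRRRRRR
RRRRRRRRR
RRRRRRRRB
RRRRRRRRB
RRRRRRRRB
RRRRRRRRB

Answer: 50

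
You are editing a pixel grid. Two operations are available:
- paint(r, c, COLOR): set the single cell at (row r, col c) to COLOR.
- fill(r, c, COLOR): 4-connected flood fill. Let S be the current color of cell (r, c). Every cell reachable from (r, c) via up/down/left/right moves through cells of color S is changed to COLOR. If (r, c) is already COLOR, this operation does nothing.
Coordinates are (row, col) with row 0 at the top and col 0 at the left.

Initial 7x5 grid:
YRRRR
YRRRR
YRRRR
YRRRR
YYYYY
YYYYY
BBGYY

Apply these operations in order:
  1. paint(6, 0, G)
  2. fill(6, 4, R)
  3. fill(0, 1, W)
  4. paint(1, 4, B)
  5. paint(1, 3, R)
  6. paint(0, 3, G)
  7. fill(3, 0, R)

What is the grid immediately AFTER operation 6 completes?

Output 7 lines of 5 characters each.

Answer: WWWGW
WWWRB
WWWWW
WWWWW
WWWWW
WWWWW
GBGWW

Derivation:
After op 1 paint(6,0,G):
YRRRR
YRRRR
YRRRR
YRRRR
YYYYY
YYYYY
GBGYY
After op 2 fill(6,4,R) [16 cells changed]:
RRRRR
RRRRR
RRRRR
RRRRR
RRRRR
RRRRR
GBGRR
After op 3 fill(0,1,W) [32 cells changed]:
WWWWW
WWWWW
WWWWW
WWWWW
WWWWW
WWWWW
GBGWW
After op 4 paint(1,4,B):
WWWWW
WWWWB
WWWWW
WWWWW
WWWWW
WWWWW
GBGWW
After op 5 paint(1,3,R):
WWWWW
WWWRB
WWWWW
WWWWW
WWWWW
WWWWW
GBGWW
After op 6 paint(0,3,G):
WWWGW
WWWRB
WWWWW
WWWWW
WWWWW
WWWWW
GBGWW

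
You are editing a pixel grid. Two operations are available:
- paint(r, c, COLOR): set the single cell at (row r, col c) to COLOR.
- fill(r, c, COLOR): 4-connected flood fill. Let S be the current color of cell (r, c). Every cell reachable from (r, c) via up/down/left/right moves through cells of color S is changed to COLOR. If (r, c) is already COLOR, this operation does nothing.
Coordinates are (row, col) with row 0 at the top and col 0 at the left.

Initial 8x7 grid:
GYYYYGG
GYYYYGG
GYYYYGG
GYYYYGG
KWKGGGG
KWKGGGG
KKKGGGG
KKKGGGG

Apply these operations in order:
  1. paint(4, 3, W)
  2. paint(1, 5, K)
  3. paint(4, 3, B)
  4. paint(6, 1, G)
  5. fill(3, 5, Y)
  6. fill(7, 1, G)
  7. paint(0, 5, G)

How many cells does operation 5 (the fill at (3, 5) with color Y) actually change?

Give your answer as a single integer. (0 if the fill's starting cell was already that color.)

After op 1 paint(4,3,W):
GYYYYGG
GYYYYGG
GYYYYGG
GYYYYGG
KWKWGGG
KWKGGGG
KKKGGGG
KKKGGGG
After op 2 paint(1,5,K):
GYYYYGG
GYYYYKG
GYYYYGG
GYYYYGG
KWKWGGG
KWKGGGG
KKKGGGG
KKKGGGG
After op 3 paint(4,3,B):
GYYYYGG
GYYYYKG
GYYYYGG
GYYYYGG
KWKBGGG
KWKGGGG
KKKGGGG
KKKGGGG
After op 4 paint(6,1,G):
GYYYYGG
GYYYYKG
GYYYYGG
GYYYYGG
KWKBGGG
KWKGGGG
KGKGGGG
KKKGGGG
After op 5 fill(3,5,Y) [22 cells changed]:
GYYYYYY
GYYYYKY
GYYYYYY
GYYYYYY
KWKBYYY
KWKYYYY
KGKYYYY
KKKYYYY

Answer: 22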